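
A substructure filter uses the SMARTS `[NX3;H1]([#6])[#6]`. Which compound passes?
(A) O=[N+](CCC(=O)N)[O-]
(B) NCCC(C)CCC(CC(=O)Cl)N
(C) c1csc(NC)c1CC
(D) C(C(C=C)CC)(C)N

C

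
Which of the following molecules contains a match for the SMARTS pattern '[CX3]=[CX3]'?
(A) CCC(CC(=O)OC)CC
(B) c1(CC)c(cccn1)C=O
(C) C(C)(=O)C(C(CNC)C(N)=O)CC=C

C

[CX3]=[CX3] describes a non-aromatic C=C double bond between two sp2 carbons (an alkene).
(A) has an ethyl group (-CH2CH3) but its C-C bond is a single bond between CX4 carbons, not CX3=CX3.
(B) has an ethyl group (-CH2CH3) but its C-C bond is a single bond between CX4 carbons, not CX3=CX3.
(C) contains a vinyl group (-CH=CH2), which satisfies every atom and bond constraint.
So the answer is (C).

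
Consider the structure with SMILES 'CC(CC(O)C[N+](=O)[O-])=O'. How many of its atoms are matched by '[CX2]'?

The query [CX2] means: C with X2: aliphatic carbon with exactly 2 total connections.
Check the 10 heavy atoms by environment: 4× C (X4) → no; 1× O (X2) → no; 1× C (X3) → no; 2× O (X1) → no; 1× N (charge +1, X3) → no; 1× O (charge -1, X1) → no.
No environment satisfies the query, so 0 matching atoms.

0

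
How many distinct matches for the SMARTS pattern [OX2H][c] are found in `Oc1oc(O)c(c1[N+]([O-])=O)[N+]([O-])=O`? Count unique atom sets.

[OX2H][c] is the SMARTS for a phenol: a hydroxyl oxygen attached to an aromatic carbon.
The molecule carries 2 separate instances of a hydroxyl group (-OH) meeting every constraint; each maps to a distinct set of atoms, giving 2 matches.

2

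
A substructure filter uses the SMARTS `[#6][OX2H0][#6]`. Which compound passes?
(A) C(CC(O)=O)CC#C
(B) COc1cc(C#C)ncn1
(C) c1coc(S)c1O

B

[#6][OX2H0][#6] describes an aliphatic oxygen bridging two carbons with no H on the oxygen (an ether).
(A) has a carboxylic acid group (-C(=O)OH) but the -OH oxygen has H1; the =O is OX1, not OX2.
(B) contains a methoxy ether (-OCH3), which satisfies every atom and bond constraint.
(C) has a hydroxyl group (-OH) but the oxygen has H1, not H0 bridging two carbons.
So the answer is (B).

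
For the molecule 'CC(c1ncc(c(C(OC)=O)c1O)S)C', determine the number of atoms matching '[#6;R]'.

The query [#6;R] means: carbon that is part of a ring.
Check the 15 heavy atoms by environment: 1× n (aromatic, in 6-ring) → no; 5× c (aromatic, in 6-ring) → match; 3× O (acyclic) → no; 5× C (acyclic) → no; 1× S (acyclic) → no.
That gives 5 matching atoms.

5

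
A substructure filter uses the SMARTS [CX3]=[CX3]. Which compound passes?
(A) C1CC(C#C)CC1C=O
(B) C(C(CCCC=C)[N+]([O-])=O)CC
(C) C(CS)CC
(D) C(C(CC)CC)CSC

[CX3]=[CX3] describes a non-aromatic C=C double bond between two sp2 carbons (an alkene).
(A) has an ethynyl group (-C#CH) but the C-C bond is a triple bond, not a double bond.
(B) contains a vinyl group (-CH=CH2), which satisfies every atom and bond constraint.
(C) has an ethyl group (-CH2CH3) but its C-C bond is a single bond between CX4 carbons, not CX3=CX3.
(D) has an ethyl group (-CH2CH3) but its C-C bond is a single bond between CX4 carbons, not CX3=CX3.
So the answer is (B).

B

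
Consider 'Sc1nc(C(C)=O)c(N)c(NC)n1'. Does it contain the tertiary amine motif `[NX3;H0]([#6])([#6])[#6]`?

The pattern [NX3;H0]([#6])([#6])[#6] describes a trivalent nitrogen with no H, bonded to three carbons — a tertiary amine.
The closest candidate here is a primary amino group (-NH2), but the nitrogen has H2, not H0 with three carbons. No other fragment satisfies the full query, so there is no match.

No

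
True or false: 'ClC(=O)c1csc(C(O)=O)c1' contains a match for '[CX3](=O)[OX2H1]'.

True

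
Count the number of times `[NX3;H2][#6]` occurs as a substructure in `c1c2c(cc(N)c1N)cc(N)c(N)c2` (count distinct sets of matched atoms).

4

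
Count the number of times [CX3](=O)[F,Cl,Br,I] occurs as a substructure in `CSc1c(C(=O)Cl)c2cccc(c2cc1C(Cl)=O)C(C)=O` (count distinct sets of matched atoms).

2

[CX3](=O)[F,Cl,Br,I] is the SMARTS for an acyl halide: a carbonyl carbon bonded to a halogen.
The molecule carries 2 separate instances of an acyl chloride (-C(=O)Cl) meeting every constraint; each maps to a distinct set of atoms, giving 2 matches.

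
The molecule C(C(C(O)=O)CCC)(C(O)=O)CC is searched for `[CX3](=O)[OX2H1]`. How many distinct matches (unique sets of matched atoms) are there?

2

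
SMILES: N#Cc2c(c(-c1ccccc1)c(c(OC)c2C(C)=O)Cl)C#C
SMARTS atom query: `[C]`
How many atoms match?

6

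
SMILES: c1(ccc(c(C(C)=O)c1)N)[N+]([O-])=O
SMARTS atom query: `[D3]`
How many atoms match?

5

The query [D3] means: atom with exactly three heavy-atom neighbours.
Check the 13 heavy atoms by environment: 3× c (aromatic, D3) → match; 3× c (aromatic, D2) → no; 1× N (charge +1, D3) → match; 1× O (charge -1, D1) → no; 2× O (D1) → no; 1× C (D3) → match; 1× C (D1) → no; 1× N (D1) → no.
Summing the matching environments: 3 + 1 + 1 = 5 matching atoms.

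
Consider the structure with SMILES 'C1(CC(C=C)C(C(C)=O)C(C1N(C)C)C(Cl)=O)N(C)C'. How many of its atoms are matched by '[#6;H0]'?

2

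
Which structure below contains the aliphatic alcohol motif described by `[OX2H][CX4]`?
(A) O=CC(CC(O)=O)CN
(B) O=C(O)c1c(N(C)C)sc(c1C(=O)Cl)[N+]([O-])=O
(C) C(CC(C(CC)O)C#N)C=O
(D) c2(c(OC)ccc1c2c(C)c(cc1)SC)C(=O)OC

[OX2H][CX4] describes a hydroxyl oxygen bound to an sp3 (X4) carbon (an aliphatic alcohol).
(A) has a carboxylic acid group (-C(=O)OH) but the -OH is on a CX3 carbonyl carbon, not a CX4 carbon.
(B) has a carboxylic acid group (-C(=O)OH) but the -OH is on a CX3 carbonyl carbon, not a CX4 carbon.
(C) contains a hydroxyl group (-OH), which satisfies every atom and bond constraint.
(D) has a methoxy ether (-OCH3) but the oxygen has H0 (ether), not H1.
So the answer is (C).

C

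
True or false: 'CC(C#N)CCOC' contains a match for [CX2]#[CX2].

The pattern [CX2]#[CX2] describes a carbon-carbon triple bond — an alkyne.
The closest candidate here is a nitrile (-C#N), but the triple bond is C#N, not C#C. No other fragment satisfies the full query, so there is no match.

False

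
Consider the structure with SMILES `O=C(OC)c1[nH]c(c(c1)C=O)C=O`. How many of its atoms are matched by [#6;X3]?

7

The query [#6;X3] means: any carbon (aromatic or not) with three total connections.
Check the 13 heavy atoms by environment: 1× n (aromatic, X3) → no; 4× c (aromatic, X3) → match; 3× C (X3) → match; 3× O (X1) → no; 1× O (X2) → no; 1× C (X4) → no.
Summing the matching environments: 4 + 3 = 7 matching atoms.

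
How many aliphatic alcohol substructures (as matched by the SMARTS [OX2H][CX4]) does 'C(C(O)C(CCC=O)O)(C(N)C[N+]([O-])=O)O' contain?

3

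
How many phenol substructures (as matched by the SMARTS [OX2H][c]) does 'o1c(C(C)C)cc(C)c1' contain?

[OX2H][c] is the SMARTS for a phenol: a hydroxyl oxygen attached to an aromatic carbon.
No fragment in the molecule satisfies every constraint, giving 0 matches.

0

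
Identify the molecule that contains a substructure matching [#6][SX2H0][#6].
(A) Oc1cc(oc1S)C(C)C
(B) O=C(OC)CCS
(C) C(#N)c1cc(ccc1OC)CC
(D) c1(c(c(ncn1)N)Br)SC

D

[#6][SX2H0][#6] describes an aliphatic sulfur bridging two carbons with no H on the sulfur (a thioether).
(A) has a thiol (-SH) but the sulfur has H1, not H0 bridging two carbons.
(B) has a thiol (-SH) but the sulfur has H1, not H0 bridging two carbons.
(C) has a methoxy ether (-OCH3) but the bridging atom is O, not S.
(D) contains a methylthio ether (-SCH3), which satisfies every atom and bond constraint.
So the answer is (D).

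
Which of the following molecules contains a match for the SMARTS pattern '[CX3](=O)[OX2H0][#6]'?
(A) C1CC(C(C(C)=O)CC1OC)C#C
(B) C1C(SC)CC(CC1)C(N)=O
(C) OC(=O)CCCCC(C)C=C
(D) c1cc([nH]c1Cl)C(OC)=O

[CX3](=O)[OX2H0][#6] describes a carbonyl carbon bonded to an oxygen that is itself bonded to carbon (no H on that O) (an ester).
(A) has a methoxy ether (-OCH3) but the ether oxygen is not adjacent to a C=O carbon.
(B) has a primary amide (-C(=O)NH2) but the carbonyl is bonded to N, not to an O-C linkage.
(C) has a carboxylic acid group (-C(=O)OH) but the singly-bonded O carries H (OX2H1, not H0).
(D) contains a methyl-ester group (-C(=O)OCH3), which satisfies every atom and bond constraint.
So the answer is (D).

D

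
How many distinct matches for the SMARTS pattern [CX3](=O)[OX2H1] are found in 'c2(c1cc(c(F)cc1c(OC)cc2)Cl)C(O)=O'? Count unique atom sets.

[CX3](=O)[OX2H1] is the SMARTS for a carboxylic acid: an sp2 carbon double-bonded to O and single-bonded to an -OH oxygen.
Exactly one fragment in the molecule meets all constraints, giving 1 match.

1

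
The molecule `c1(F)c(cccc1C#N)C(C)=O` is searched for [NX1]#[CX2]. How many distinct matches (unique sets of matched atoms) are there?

1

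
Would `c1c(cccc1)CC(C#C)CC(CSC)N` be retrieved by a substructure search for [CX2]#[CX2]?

Yes

The pattern [CX2]#[CX2] describes a carbon-carbon triple bond — an alkyne.
The molecule carries an ethynyl group (-C#CH), whose atoms satisfy every constraint of the query, so the pattern matches.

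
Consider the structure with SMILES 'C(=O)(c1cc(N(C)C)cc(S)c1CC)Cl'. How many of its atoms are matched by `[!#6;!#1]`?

4

Check the 15 heavy atoms by environment: 6× c (aromatic) → no; 5× C → no; 1× O → match; 1× Cl → match; 1× S → match; 1× N → match.
Summing the matching environments: 1 + 1 + 1 + 1 = 4 matching atoms.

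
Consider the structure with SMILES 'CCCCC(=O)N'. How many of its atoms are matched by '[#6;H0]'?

1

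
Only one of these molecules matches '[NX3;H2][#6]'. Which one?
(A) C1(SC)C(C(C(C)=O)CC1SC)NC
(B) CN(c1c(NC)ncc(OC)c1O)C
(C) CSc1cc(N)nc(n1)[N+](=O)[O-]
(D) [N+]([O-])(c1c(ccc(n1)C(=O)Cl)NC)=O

C

[NX3;H2][#6] describes a trivalent nitrogen with two H attached to carbon (a primary amine).
(A) has an N-methylamino group (-NHCH3) but the nitrogen bears two carbons and only one H (H1), not H2.
(B) has an N-methylamino group (-NHCH3) but the nitrogen bears two carbons and only one H (H1), not H2.
(C) contains a primary amino group (-NH2), which satisfies every atom and bond constraint.
(D) has an N-methylamino group (-NHCH3) but the nitrogen bears two carbons and only one H (H1), not H2.
So the answer is (C).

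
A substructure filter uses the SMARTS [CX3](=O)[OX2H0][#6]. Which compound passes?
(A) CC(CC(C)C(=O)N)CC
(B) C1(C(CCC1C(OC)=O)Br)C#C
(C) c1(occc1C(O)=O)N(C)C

B

[CX3](=O)[OX2H0][#6] describes a carbonyl carbon bonded to an oxygen that is itself bonded to carbon (no H on that O) (an ester).
(A) has a primary amide (-C(=O)NH2) but the carbonyl is bonded to N, not to an O-C linkage.
(B) contains a methyl-ester group (-C(=O)OCH3), which satisfies every atom and bond constraint.
(C) has a carboxylic acid group (-C(=O)OH) but the singly-bonded O carries H (OX2H1, not H0).
So the answer is (B).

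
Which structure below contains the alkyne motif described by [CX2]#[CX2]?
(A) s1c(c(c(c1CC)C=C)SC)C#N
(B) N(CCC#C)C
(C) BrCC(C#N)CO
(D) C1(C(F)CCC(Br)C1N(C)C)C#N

B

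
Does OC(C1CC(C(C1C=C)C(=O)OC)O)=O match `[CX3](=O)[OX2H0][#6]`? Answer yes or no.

Yes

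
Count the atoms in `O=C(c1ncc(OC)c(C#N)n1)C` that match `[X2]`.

The query [X2] means: any atom with exactly two total connections (bonds + H).
Check the 13 heavy atoms by environment: 2× n (aromatic, X2) → match; 4× c (aromatic, X3) → no; 1× O (X2) → match; 2× C (X4) → no; 1× C (X2) → match; 1× N (X1) → no; 1× C (X3) → no; 1× O (X1) → no.
Summing the matching environments: 2 + 1 + 1 = 4 matching atoms.

4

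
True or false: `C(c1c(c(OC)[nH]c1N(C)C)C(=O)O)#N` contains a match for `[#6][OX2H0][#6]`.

True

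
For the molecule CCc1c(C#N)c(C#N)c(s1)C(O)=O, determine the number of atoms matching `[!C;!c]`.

The query [!C;!c] means: neither aliphatic nor aromatic carbon — same as [!#6].
Check the 14 heavy atoms by environment: 1× s (aromatic) → match; 4× c (aromatic) → no; 5× C → no; 2× N → match; 2× O → match.
Summing the matching environments: 1 + 2 + 2 = 5 matching atoms.

5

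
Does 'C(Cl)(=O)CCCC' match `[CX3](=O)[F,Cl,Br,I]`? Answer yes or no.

The pattern [CX3](=O)[F,Cl,Br,I] describes a carbonyl carbon bonded to a halogen — an acyl halide.
The molecule carries an acyl chloride (-C(=O)Cl), whose atoms satisfy every constraint of the query, so the pattern matches.

Yes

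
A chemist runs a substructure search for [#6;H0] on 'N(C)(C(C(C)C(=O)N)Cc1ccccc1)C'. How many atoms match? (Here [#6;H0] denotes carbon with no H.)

2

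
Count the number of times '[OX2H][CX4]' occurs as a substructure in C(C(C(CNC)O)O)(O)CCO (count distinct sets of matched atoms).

4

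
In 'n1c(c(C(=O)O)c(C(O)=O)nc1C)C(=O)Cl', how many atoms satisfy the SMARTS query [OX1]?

The query [OX1] means: aliphatic oxygen with one total connection — typically a carbonyl =O or an oxide.
Check the 16 heavy atoms by environment: 2× n (aromatic, X2) → no; 4× c (aromatic, X3) → no; 3× C (X3) → no; 3× O (X1) → match; 2× O (X2) → no; 1× C (X4) → no; 1× Cl (X1) → no.
That gives 3 matching atoms.

3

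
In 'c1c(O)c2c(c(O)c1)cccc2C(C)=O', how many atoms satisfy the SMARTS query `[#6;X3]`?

Check the 15 heavy atoms by environment: 10× c (aromatic, X3) → match; 2× O (X2) → no; 1× C (X3) → match; 1× O (X1) → no; 1× C (X4) → no.
Summing the matching environments: 10 + 1 = 11 matching atoms.

11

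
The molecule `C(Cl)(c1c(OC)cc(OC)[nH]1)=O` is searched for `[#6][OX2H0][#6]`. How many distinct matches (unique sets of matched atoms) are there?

2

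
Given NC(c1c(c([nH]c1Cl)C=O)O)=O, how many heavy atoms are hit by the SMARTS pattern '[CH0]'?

The query [CH0] means: aliphatic carbon with no attached hydrogen.
Check the 12 heavy atoms by environment: 1× n (aromatic, H1) → no; 4× c (aromatic, H0) → no; 1× C (H1) → no; 2× O (H0) → no; 1× Cl (H0) → no; 1× C (H0) → match; 1× N (H2) → no; 1× O (H1) → no.
That gives 1 matching atom.

1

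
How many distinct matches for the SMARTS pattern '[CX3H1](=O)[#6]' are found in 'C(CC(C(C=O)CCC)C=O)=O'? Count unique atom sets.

3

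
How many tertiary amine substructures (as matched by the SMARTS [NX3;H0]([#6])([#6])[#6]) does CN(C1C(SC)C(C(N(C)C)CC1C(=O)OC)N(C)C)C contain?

3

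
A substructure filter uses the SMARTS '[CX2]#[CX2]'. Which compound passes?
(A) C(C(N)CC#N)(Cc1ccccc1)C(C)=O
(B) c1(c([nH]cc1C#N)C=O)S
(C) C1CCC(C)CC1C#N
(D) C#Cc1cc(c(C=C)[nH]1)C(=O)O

[CX2]#[CX2] describes a carbon-carbon triple bond (an alkyne).
(A) has a nitrile (-C#N) but the triple bond is C#N, not C#C.
(B) has a nitrile (-C#N) but the triple bond is C#N, not C#C.
(C) has a nitrile (-C#N) but the triple bond is C#N, not C#C.
(D) contains an ethynyl group (-C#CH), which satisfies every atom and bond constraint.
So the answer is (D).

D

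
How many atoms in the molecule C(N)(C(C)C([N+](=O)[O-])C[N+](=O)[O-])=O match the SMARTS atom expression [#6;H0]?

Check the 13 heavy atoms by environment: 1× C (H2) → no; 2× C (H1) → no; 1× C (H3) → no; 1× C (H0) → match; 3× O (H0) → no; 1× N (H2) → no; 2× N (charge +1, H0) → no; 2× O (charge -1, H0) → no.
That gives 1 matching atom.

1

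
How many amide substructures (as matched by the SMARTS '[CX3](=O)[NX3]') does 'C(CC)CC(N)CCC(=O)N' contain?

[CX3](=O)[NX3] is the SMARTS for an amide: a carbonyl carbon bonded to a trivalent nitrogen.
Exactly one fragment in the molecule meets all constraints, giving 1 match.

1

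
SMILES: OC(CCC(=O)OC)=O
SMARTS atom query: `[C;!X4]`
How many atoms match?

2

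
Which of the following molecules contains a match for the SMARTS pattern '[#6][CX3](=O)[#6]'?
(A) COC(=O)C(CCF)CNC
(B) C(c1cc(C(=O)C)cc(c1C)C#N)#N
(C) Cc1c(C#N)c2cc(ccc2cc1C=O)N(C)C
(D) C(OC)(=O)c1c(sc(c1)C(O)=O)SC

[#6][CX3](=O)[#6] describes a carbonyl carbon (no H) flanked by two carbons (a ketone).
(A) has a methyl-ester group (-C(=O)OCH3) but one neighbour of the carbonyl carbon is O, not C.
(B) contains an acetyl/ketone group (-C(=O)CH3), which satisfies every atom and bond constraint.
(C) has an aldehyde (-CHO) but the carbonyl carbon has H1, so it is not flanked by two carbons.
(D) has a methyl-ester group (-C(=O)OCH3) but one neighbour of the carbonyl carbon is O, not C.
So the answer is (B).

B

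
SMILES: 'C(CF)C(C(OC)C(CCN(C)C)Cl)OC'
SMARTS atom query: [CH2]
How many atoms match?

4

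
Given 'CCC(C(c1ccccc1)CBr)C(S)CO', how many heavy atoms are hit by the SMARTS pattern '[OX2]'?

1

The query [OX2] means: aliphatic oxygen with two total connections — ether, hydroxyl, or ester single-bond O.
Check the 16 heavy atoms by environment: 7× C (X4) → no; 6× c (aromatic, X3) → no; 1× Br (X1) → no; 1× S (X2) → no; 1× O (X2) → match.
That gives 1 matching atom.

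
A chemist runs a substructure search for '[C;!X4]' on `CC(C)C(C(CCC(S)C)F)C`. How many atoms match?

The query [C;!X4] means: aliphatic carbon that does not have four total connections.
Check the 12 heavy atoms by environment: 10× C (X4) → no; 1× F (X1) → no; 1× S (X2) → no.
No environment satisfies the query, so 0 matching atoms.

0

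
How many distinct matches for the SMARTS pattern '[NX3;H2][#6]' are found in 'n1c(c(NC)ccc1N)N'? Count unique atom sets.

2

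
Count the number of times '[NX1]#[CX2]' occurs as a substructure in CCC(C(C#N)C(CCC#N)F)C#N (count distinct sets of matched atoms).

3

[NX1]#[CX2] is the SMARTS for a nitrile: a nitrogen triple-bonded to a two-connected carbon.
The molecule carries 3 separate instances of a nitrile (-C#N) meeting every constraint; each maps to a distinct set of atoms, giving 3 matches.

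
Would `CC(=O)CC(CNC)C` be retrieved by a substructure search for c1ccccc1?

No

The pattern c1ccccc1 describes six aromatic carbons in a ring — a benzene ring.
The closest candidate here is a methyl group (-CH3), but no six-membered all-carbon aromatic ring is present. No other fragment satisfies the full query, so there is no match.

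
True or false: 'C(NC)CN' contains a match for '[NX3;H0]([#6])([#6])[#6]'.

The pattern [NX3;H0]([#6])([#6])[#6] describes a trivalent nitrogen with no H, bonded to three carbons — a tertiary amine.
The closest candidate here is an N-methylamino group (-NHCH3), but the nitrogen still has one H (H1), not H0. No other fragment satisfies the full query, so there is no match.

False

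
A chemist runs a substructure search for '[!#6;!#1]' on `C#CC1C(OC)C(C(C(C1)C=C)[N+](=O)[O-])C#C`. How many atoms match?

The query [!#6;!#1] means: not carbon and not hydrogen — any heteroatom.
Check the 17 heavy atoms by environment: 13× C → no; 2× O → match; 1× N (charge +1) → match; 1× O (charge -1) → match.
Summing the matching environments: 2 + 1 + 1 = 4 matching atoms.

4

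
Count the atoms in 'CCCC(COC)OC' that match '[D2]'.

5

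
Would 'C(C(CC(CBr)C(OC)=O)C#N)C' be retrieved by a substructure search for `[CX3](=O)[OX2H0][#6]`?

Yes

The pattern [CX3](=O)[OX2H0][#6] describes a carbonyl carbon bonded to an oxygen that is itself bonded to carbon (no H on that O) — an ester.
The molecule carries a methyl-ester group (-C(=O)OCH3), whose atoms satisfy every constraint of the query, so the pattern matches.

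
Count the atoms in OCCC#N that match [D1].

2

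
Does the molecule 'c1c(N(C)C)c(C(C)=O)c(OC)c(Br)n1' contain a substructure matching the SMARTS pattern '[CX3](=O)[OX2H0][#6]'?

No

The pattern [CX3](=O)[OX2H0][#6] describes a carbonyl carbon bonded to an oxygen that is itself bonded to carbon (no H on that O) — an ester.
The closest candidate here is a methoxy ether (-OCH3), but the ether oxygen is not adjacent to a C=O carbon. No other fragment satisfies the full query, so there is no match.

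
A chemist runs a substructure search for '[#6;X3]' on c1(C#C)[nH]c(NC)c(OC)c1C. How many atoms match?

The query [#6;X3] means: any carbon (aromatic or not) with three total connections.
Check the 12 heavy atoms by environment: 1× n (aromatic, X3) → no; 4× c (aromatic, X3) → match; 1× O (X2) → no; 3× C (X4) → no; 1× N (X3) → no; 2× C (X2) → no.
That gives 4 matching atoms.

4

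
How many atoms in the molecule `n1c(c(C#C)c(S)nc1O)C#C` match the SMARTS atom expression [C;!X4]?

4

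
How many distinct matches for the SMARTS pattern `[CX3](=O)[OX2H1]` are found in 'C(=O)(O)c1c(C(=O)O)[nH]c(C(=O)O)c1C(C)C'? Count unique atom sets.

3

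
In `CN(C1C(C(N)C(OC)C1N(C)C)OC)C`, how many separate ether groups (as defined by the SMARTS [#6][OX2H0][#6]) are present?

2

[#6][OX2H0][#6] is the SMARTS for an ether: an aliphatic oxygen bridging two carbons with no H on the oxygen.
The molecule carries 2 separate instances of a methoxy ether (-OCH3) meeting every constraint; each maps to a distinct set of atoms, giving 2 matches.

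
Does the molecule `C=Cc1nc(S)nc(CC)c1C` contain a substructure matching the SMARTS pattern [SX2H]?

The pattern [SX2H] describes an aliphatic sulfur with two connections, one being H — a thiol.
The molecule carries a thiol (-SH), whose atoms satisfy every constraint of the query, so the pattern matches.

Yes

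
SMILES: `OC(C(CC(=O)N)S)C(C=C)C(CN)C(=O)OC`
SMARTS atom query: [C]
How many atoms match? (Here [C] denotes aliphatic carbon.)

The query [C] means: uppercase C matches aliphatic (non-aromatic) carbon only.
Check the 18 heavy atoms by environment: 11× C → match; 4× O → no; 2× N → no; 1× S → no.
That gives 11 matching atoms.

11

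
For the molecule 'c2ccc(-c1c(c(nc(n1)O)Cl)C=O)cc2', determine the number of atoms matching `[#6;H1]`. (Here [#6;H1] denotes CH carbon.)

The query [#6;H1] means: any carbon bearing exactly one hydrogen.
Check the 16 heavy atoms by environment: 2× n (aromatic, H0) → no; 5× c (aromatic, H0) → no; 1× O (H1) → no; 1× C (H1) → match; 1× O (H0) → no; 5× c (aromatic, H1) → match; 1× Cl (H0) → no.
Summing the matching environments: 1 + 5 = 6 matching atoms.

6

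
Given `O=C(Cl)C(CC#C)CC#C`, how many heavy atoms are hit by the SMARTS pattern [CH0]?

3

The query [CH0] means: aliphatic carbon with no attached hydrogen.
Check the 10 heavy atoms by environment: 2× C (H2) → no; 3× C (H1) → no; 3× C (H0) → match; 1× O (H0) → no; 1× Cl (H0) → no.
That gives 3 matching atoms.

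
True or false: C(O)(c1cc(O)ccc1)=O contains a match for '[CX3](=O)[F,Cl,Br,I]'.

False

The pattern [CX3](=O)[F,Cl,Br,I] describes a carbonyl carbon bonded to a halogen — an acyl halide.
The closest candidate here is a carboxylic acid group (-C(=O)OH), but the carbonyl is bonded to -OH, not to a halogen. No other fragment satisfies the full query, so there is no match.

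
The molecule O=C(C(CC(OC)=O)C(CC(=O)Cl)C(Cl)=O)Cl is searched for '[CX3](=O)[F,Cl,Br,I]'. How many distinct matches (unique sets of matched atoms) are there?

3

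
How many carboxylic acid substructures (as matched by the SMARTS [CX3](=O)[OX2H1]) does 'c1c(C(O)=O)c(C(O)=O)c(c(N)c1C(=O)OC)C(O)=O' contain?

3

[CX3](=O)[OX2H1] is the SMARTS for a carboxylic acid: an sp2 carbon double-bonded to O and single-bonded to an -OH oxygen.
The molecule carries 3 separate instances of a carboxylic acid group (-C(=O)OH) meeting every constraint; each maps to a distinct set of atoms, giving 3 matches.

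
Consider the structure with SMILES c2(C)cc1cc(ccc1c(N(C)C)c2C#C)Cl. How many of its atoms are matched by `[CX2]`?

The query [CX2] means: C with X2: aliphatic carbon with exactly 2 total connections.
Check the 17 heavy atoms by environment: 10× c (aromatic, X3) → no; 1× N (X3) → no; 3× C (X4) → no; 1× Cl (X1) → no; 2× C (X2) → match.
That gives 2 matching atoms.

2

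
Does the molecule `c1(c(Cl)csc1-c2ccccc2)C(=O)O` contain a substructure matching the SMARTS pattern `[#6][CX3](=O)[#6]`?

The pattern [#6][CX3](=O)[#6] describes a carbonyl carbon (no H) flanked by two carbons — a ketone.
The closest candidate here is a carboxylic acid group (-C(=O)OH), but one neighbour of the carbonyl carbon is O, not C. No other fragment satisfies the full query, so there is no match.

No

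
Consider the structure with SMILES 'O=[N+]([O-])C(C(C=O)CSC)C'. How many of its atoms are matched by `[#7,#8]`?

4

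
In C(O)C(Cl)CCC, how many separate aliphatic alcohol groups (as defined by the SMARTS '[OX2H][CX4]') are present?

[OX2H][CX4] is the SMARTS for an aliphatic alcohol: a hydroxyl oxygen bound to an sp3 (X4) carbon.
Exactly one fragment in the molecule meets all constraints, giving 1 match.

1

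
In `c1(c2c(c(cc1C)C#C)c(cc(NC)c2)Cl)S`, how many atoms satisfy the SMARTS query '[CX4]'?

2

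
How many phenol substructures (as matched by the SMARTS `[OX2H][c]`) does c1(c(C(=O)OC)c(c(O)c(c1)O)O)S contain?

[OX2H][c] is the SMARTS for a phenol: a hydroxyl oxygen attached to an aromatic carbon.
The molecule carries 3 separate instances of a hydroxyl group (-OH) meeting every constraint; each maps to a distinct set of atoms, giving 3 matches.

3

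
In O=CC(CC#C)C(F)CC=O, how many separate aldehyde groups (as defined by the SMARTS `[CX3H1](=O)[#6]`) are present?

[CX3H1](=O)[#6] is the SMARTS for an aldehyde: an sp2 carbon with one H, double-bonded to O and single-bonded to carbon.
The molecule carries 2 separate instances of an aldehyde (-CHO) meeting every constraint; each maps to a distinct set of atoms, giving 2 matches.

2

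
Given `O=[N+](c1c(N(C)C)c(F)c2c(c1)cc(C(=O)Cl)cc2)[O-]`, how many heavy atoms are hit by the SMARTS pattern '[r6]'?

10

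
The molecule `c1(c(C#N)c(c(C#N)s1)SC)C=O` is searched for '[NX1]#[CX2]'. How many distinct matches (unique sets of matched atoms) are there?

2

[NX1]#[CX2] is the SMARTS for a nitrile: a nitrogen triple-bonded to a two-connected carbon.
The molecule carries 2 separate instances of a nitrile (-C#N) meeting every constraint; each maps to a distinct set of atoms, giving 2 matches.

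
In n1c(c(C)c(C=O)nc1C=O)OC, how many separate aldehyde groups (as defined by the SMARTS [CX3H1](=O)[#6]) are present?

2

[CX3H1](=O)[#6] is the SMARTS for an aldehyde: an sp2 carbon with one H, double-bonded to O and single-bonded to carbon.
The molecule carries 2 separate instances of an aldehyde (-CHO) meeting every constraint; each maps to a distinct set of atoms, giving 2 matches.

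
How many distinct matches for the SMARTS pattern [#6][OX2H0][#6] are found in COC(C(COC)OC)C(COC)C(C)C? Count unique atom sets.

4

[#6][OX2H0][#6] is the SMARTS for an ether: an aliphatic oxygen bridging two carbons with no H on the oxygen.
The molecule carries 4 separate instances of a methoxy ether (-OCH3) meeting every constraint; each maps to a distinct set of atoms, giving 4 matches.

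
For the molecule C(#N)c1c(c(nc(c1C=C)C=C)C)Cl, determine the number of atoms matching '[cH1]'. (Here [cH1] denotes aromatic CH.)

0

The query [cH1] means: aromatic carbon bearing exactly one hydrogen.
Check the 14 heavy atoms by environment: 1× n (aromatic, H0) → no; 5× c (aromatic, H0) → no; 1× C (H0) → no; 1× N (H0) → no; 1× Cl (H0) → no; 2× C (H1) → no; 2× C (H2) → no; 1× C (H3) → no.
No environment satisfies the query, so 0 matching atoms.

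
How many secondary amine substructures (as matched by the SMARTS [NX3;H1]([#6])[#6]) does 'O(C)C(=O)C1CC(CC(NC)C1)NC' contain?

[NX3;H1]([#6])[#6] is the SMARTS for a secondary amine: a trivalent nitrogen with one H, bonded to two carbons.
The molecule carries 2 separate instances of an N-methylamino group (-NHCH3) meeting every constraint; each maps to a distinct set of atoms, giving 2 matches.

2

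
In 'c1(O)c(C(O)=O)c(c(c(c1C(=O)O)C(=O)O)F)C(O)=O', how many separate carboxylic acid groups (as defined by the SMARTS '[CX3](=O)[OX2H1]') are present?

4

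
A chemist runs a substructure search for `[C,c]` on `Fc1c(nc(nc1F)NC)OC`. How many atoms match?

The query [C,c] means: comma = OR; matches aliphatic or aromatic carbon — same as #6.
Check the 12 heavy atoms by environment: 2× n (aromatic) → no; 4× c (aromatic) → match; 2× F → no; 1× O → no; 2× C → match; 1× N → no.
Summing the matching environments: 4 + 2 = 6 matching atoms.

6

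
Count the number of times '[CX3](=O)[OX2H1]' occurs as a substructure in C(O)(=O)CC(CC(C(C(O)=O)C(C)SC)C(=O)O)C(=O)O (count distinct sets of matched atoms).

[CX3](=O)[OX2H1] is the SMARTS for a carboxylic acid: an sp2 carbon double-bonded to O and single-bonded to an -OH oxygen.
The molecule carries 4 separate instances of a carboxylic acid group (-C(=O)OH) meeting every constraint; each maps to a distinct set of atoms, giving 4 matches.

4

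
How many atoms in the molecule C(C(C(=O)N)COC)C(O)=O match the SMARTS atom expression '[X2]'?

2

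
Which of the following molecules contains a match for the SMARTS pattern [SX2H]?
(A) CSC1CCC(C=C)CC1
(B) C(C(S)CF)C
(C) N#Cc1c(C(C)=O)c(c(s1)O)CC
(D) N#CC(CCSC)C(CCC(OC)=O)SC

B

[SX2H] describes an aliphatic sulfur with two connections, one being H (a thiol).
(A) has a methylthio ether (-SCH3) but the sulfur has H0 (bonded to two carbons), not H1.
(B) contains a thiol (-SH), which satisfies every atom and bond constraint.
(C) has a hydroxyl group (-OH) but it is an -OH, not an -SH.
(D) has a methylthio ether (-SCH3) but the sulfur has H0 (bonded to two carbons), not H1.
So the answer is (B).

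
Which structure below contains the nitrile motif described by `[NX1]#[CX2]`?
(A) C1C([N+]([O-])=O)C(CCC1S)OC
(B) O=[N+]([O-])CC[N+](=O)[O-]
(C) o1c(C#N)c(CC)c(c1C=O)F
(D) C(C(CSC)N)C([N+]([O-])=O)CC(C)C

[NX1]#[CX2] describes a nitrogen triple-bonded to a two-connected carbon (a nitrile).
(A) has a nitro group (-[N+](=O)[O-]) but there is no C#N triple bond.
(B) has a nitro group (-[N+](=O)[O-]) but there is no C#N triple bond.
(C) contains a nitrile (-C#N), which satisfies every atom and bond constraint.
(D) has a nitro group (-[N+](=O)[O-]) but there is no C#N triple bond.
So the answer is (C).

C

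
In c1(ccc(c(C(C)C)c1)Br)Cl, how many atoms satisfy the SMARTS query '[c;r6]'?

The query [c;r6] means: aromatic carbon that belongs to a six-membered ring.
Check the 11 heavy atoms by environment: 6× c (aromatic, in 6-ring) → match; 3× C (acyclic) → no; 1× Br (acyclic) → no; 1× Cl (acyclic) → no.
That gives 6 matching atoms.

6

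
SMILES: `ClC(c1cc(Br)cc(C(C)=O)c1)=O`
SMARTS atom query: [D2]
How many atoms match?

The query [D2] means: atom with exactly two heavy-atom neighbours.
Check the 13 heavy atoms by environment: 3× c (aromatic, D2) → match; 3× c (aromatic, D3) → no; 1× Br (D1) → no; 2× C (D3) → no; 2× O (D1) → no; 1× C (D1) → no; 1× Cl (D1) → no.
That gives 3 matching atoms.

3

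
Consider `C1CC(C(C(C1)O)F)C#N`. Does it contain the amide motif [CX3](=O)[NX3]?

No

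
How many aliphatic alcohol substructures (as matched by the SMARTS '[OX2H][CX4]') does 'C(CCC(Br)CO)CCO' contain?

2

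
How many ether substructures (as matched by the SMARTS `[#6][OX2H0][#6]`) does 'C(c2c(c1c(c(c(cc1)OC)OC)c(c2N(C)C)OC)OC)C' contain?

4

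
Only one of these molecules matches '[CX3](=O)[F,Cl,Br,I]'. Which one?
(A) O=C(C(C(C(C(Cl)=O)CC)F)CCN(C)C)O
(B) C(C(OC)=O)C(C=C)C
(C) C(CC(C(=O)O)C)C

A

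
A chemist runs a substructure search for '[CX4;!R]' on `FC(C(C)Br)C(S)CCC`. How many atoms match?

The query [CX4;!R] means: aliphatic carbon with four total connections, not in a ring.
Check the 10 heavy atoms by environment: 7× C (X4, acyclic) → match; 1× F (X1, acyclic) → no; 1× Br (X1, acyclic) → no; 1× S (X2, acyclic) → no.
That gives 7 matching atoms.

7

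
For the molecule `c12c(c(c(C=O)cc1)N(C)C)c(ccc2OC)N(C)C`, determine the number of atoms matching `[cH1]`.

4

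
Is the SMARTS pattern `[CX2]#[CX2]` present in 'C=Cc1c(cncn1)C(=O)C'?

No

The pattern [CX2]#[CX2] describes a carbon-carbon triple bond — an alkyne.
The closest candidate here is a vinyl group (-CH=CH2), but the C=C is a double bond; both carbons are CX3, not CX2. No other fragment satisfies the full query, so there is no match.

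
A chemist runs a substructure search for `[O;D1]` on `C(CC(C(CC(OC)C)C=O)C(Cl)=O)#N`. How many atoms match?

The query [O;D1] means: aliphatic oxygen bonded to exactly one heavy atom.
Check the 15 heavy atoms by environment: 4× C (D2) → no; 4× C (D3) → no; 2× C (D1) → no; 2× O (D1) → match; 1× O (D2) → no; 1× Cl (D1) → no; 1× N (D1) → no.
That gives 2 matching atoms.

2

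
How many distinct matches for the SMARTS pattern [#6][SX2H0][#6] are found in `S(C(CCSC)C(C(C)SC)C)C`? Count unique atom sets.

3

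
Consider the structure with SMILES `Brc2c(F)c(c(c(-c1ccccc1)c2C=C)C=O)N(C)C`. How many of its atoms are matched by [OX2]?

0

Check the 21 heavy atoms by environment: 12× c (aromatic, X3) → no; 1× N (X3) → no; 2× C (X4) → no; 1× F (X1) → no; 3× C (X3) → no; 1× O (X1) → no; 1× Br (X1) → no.
No environment satisfies the query, so 0 matching atoms.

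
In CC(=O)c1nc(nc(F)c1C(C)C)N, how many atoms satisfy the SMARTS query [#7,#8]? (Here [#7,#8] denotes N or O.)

4

The query [#7,#8] means: nitrogen or oxygen (comma = OR).
Check the 14 heavy atoms by environment: 2× n (aromatic) → match; 4× c (aromatic) → no; 5× C → no; 1× O → match; 1× N → match; 1× F → no.
Summing the matching environments: 2 + 1 + 1 = 4 matching atoms.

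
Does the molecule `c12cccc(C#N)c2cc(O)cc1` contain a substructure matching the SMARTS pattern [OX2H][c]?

Yes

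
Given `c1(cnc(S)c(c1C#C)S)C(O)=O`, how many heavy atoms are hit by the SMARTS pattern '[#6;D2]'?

2

The query [#6;D2] means: any carbon bonded to exactly two heavy atoms.
Check the 13 heavy atoms by environment: 1× n (aromatic, D2) → no; 4× c (aromatic, D3) → no; 1× c (aromatic, D2) → match; 1× C (D2) → match; 1× C (D1) → no; 1× C (D3) → no; 2× O (D1) → no; 2× S (D1) → no.
Summing the matching environments: 1 + 1 = 2 matching atoms.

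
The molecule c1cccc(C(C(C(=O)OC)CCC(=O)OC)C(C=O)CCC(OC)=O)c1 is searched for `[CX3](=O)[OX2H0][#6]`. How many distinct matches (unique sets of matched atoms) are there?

3

[CX3](=O)[OX2H0][#6] is the SMARTS for an ester: a carbonyl carbon bonded to an oxygen that is itself bonded to carbon (no H on that O).
The molecule carries 3 separate instances of a methyl-ester group (-C(=O)OCH3) meeting every constraint; each maps to a distinct set of atoms, giving 3 matches.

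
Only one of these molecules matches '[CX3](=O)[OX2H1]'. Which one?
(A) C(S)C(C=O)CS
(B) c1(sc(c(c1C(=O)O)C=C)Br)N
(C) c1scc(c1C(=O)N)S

B

[CX3](=O)[OX2H1] describes an sp2 carbon double-bonded to O and single-bonded to an -OH oxygen (a carboxylic acid).
(A) has an aldehyde (-CHO) but there is no singly-bonded oxygen on the carbonyl carbon.
(B) contains a carboxylic acid group (-C(=O)OH), which satisfies every atom and bond constraint.
(C) has a primary amide (-C(=O)NH2) but the carbonyl is bonded to N, not to an -OH oxygen.
So the answer is (B).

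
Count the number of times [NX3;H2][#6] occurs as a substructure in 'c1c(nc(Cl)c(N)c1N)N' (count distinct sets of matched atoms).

3

[NX3;H2][#6] is the SMARTS for a primary amine: a trivalent nitrogen with two H attached to carbon.
The molecule carries 3 separate instances of a primary amino group (-NH2) meeting every constraint; each maps to a distinct set of atoms, giving 3 matches.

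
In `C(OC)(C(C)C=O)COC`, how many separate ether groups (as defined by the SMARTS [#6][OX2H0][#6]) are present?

2

[#6][OX2H0][#6] is the SMARTS for an ether: an aliphatic oxygen bridging two carbons with no H on the oxygen.
The molecule carries 2 separate instances of a methoxy ether (-OCH3) meeting every constraint; each maps to a distinct set of atoms, giving 2 matches.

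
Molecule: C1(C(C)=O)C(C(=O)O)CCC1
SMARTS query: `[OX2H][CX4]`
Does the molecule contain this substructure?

No

The pattern [OX2H][CX4] describes a hydroxyl oxygen bound to an sp3 (X4) carbon — an aliphatic alcohol.
The closest candidate here is a carboxylic acid group (-C(=O)OH), but the -OH is on a CX3 carbonyl carbon, not a CX4 carbon. No other fragment satisfies the full query, so there is no match.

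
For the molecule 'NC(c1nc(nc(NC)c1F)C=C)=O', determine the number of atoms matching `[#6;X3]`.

7

Check the 14 heavy atoms by environment: 2× n (aromatic, X2) → no; 4× c (aromatic, X3) → match; 3× C (X3) → match; 1× O (X1) → no; 2× N (X3) → no; 1× C (X4) → no; 1× F (X1) → no.
Summing the matching environments: 4 + 3 = 7 matching atoms.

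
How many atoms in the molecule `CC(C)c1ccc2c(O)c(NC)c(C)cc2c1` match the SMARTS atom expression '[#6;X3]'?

10

The query [#6;X3] means: any carbon (aromatic or not) with three total connections.
Check the 17 heavy atoms by environment: 10× c (aromatic, X3) → match; 1× N (X3) → no; 5× C (X4) → no; 1× O (X2) → no.
That gives 10 matching atoms.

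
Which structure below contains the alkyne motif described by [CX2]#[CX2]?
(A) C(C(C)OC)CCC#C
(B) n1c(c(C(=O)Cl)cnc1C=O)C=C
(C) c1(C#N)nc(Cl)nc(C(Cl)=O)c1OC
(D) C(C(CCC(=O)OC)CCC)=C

[CX2]#[CX2] describes a carbon-carbon triple bond (an alkyne).
(A) contains an ethynyl group (-C#CH), which satisfies every atom and bond constraint.
(B) has a vinyl group (-CH=CH2) but the C=C is a double bond; both carbons are CX3, not CX2.
(C) has a nitrile (-C#N) but the triple bond is C#N, not C#C.
(D) has a vinyl group (-CH=CH2) but the C=C is a double bond; both carbons are CX3, not CX2.
So the answer is (A).

A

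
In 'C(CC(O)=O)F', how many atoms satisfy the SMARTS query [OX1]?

Check the 6 heavy atoms by environment: 2× C (X4) → no; 1× F (X1) → no; 1× C (X3) → no; 1× O (X1) → match; 1× O (X2) → no.
That gives 1 matching atom.

1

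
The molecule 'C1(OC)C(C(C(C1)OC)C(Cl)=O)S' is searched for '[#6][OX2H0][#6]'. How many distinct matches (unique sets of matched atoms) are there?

2

[#6][OX2H0][#6] is the SMARTS for an ether: an aliphatic oxygen bridging two carbons with no H on the oxygen.
The molecule carries 2 separate instances of a methoxy ether (-OCH3) meeting every constraint; each maps to a distinct set of atoms, giving 2 matches.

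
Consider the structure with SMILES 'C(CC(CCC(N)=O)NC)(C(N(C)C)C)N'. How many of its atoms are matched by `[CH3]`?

4

Check the 16 heavy atoms by environment: 3× C (H2) → no; 3× C (H1) → no; 4× C (H3) → match; 1× C (H0) → no; 1× O (H0) → no; 2× N (H2) → no; 1× N (H0) → no; 1× N (H1) → no.
That gives 4 matching atoms.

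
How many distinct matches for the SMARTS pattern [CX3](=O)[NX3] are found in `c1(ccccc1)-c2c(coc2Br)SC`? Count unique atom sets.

[CX3](=O)[NX3] is the SMARTS for an amide: a carbonyl carbon bonded to a trivalent nitrogen.
No fragment in the molecule satisfies every constraint, giving 0 matches.

0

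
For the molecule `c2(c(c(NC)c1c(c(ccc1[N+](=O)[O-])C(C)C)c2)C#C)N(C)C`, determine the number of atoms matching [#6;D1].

The query [#6;D1] means: carbon bonded to exactly one heavy atom.
Check the 23 heavy atoms by environment: 7× c (aromatic, D3) → no; 3× c (aromatic, D2) → no; 1× N (D3) → no; 6× C (D1) → match; 1× C (D2) → no; 1× N (D2) → no; 1× N (charge +1, D3) → no; 1× O (charge -1, D1) → no; 1× O (D1) → no; 1× C (D3) → no.
That gives 6 matching atoms.

6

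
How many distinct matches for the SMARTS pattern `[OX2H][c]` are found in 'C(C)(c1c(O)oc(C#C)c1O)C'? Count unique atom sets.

[OX2H][c] is the SMARTS for a phenol: a hydroxyl oxygen attached to an aromatic carbon.
The molecule carries 2 separate instances of a hydroxyl group (-OH) meeting every constraint; each maps to a distinct set of atoms, giving 2 matches.

2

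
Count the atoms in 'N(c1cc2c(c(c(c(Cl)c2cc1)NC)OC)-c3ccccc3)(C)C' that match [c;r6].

16

The query [c;r6] means: aromatic carbon that belongs to a six-membered ring.
Check the 24 heavy atoms by environment: 16× c (aromatic, in 6-ring) → match; 1× Cl (acyclic) → no; 2× N (acyclic) → no; 4× C (acyclic) → no; 1× O (acyclic) → no.
That gives 16 matching atoms.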